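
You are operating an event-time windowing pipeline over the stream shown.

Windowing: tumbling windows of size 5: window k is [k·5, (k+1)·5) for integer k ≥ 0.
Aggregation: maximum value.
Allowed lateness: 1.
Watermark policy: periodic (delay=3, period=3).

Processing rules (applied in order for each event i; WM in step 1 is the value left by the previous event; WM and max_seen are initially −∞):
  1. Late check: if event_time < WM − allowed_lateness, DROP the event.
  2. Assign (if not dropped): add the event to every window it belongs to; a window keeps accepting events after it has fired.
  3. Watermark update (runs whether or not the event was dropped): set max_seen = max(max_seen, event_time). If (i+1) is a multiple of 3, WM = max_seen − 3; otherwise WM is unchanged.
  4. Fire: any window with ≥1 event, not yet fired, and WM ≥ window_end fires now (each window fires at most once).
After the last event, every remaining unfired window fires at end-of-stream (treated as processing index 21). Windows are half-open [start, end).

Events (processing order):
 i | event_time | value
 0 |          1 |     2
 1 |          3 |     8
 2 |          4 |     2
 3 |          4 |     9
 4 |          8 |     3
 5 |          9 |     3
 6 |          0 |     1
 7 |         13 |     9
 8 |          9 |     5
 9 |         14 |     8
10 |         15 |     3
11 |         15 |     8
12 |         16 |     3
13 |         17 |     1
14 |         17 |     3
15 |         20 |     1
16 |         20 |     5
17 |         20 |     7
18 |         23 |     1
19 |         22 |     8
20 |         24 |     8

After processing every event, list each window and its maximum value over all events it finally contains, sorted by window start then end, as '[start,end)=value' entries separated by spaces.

i=0 t=1 v=2: → [0,5); WM=−∞
i=1 t=3 v=8: → [0,5); WM=−∞
i=2 t=4 v=2: → [0,5); WM=1
i=3 t=4 v=9: → [0,5); WM=1
i=4 t=8 v=3: → [5,10); WM=1
i=5 t=9 v=3: → [5,10); WM=6; [0,5) fires=9
i=6 t=0 v=1: DROP (t<6-1); WM=6
i=7 t=13 v=9: → [10,15); WM=6
i=8 t=9 v=5: → [5,10); WM=10; [5,10) fires=5
i=9 t=14 v=8: → [10,15); WM=10
i=10 t=15 v=3: → [15,20); WM=10
i=11 t=15 v=8: → [15,20); WM=12
i=12 t=16 v=3: → [15,20); WM=12
i=13 t=17 v=1: → [15,20); WM=12
i=14 t=17 v=3: → [15,20); WM=14
i=15 t=20 v=1: → [20,25); WM=14
i=16 t=20 v=5: → [20,25); WM=14
i=17 t=20 v=7: → [20,25); WM=17; [10,15) fires=9
i=18 t=23 v=1: → [20,25); WM=17
i=19 t=22 v=8: → [20,25); WM=17
i=20 t=24 v=8: → [20,25); WM=21; [15,20) fires=8

[0,5)=9 [5,10)=5 [10,15)=9 [15,20)=8 [20,25)=8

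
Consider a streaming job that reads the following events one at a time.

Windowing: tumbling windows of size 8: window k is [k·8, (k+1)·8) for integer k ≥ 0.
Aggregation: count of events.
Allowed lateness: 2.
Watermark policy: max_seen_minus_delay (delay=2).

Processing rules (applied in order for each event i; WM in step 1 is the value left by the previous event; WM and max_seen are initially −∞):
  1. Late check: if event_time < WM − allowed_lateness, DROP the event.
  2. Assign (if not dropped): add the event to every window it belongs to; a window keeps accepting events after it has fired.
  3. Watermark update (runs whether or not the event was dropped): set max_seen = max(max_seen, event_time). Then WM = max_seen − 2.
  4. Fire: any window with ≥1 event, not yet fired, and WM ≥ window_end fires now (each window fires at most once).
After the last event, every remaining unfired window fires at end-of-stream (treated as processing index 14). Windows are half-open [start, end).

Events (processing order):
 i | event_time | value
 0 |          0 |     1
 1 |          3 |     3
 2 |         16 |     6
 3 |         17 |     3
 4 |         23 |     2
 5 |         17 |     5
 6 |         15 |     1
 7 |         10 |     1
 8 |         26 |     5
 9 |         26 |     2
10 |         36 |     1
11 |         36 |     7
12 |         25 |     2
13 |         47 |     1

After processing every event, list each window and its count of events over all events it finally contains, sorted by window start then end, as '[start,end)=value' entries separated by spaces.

i=0 t=0 v=1: → [0,8); WM=-2
i=1 t=3 v=3: → [0,8); WM=1
i=2 t=16 v=6: → [16,24); WM=14; [0,8) fires=2
i=3 t=17 v=3: → [16,24); WM=15
i=4 t=23 v=2: → [16,24); WM=21
i=5 t=17 v=5: DROP (t<21-2); WM=21
i=6 t=15 v=1: DROP (t<21-2); WM=21
i=7 t=10 v=1: DROP (t<21-2); WM=21
i=8 t=26 v=5: → [24,32); WM=24; [16,24) fires=3
i=9 t=26 v=2: → [24,32); WM=24
i=10 t=36 v=1: → [32,40); WM=34; [24,32) fires=2
i=11 t=36 v=7: → [32,40); WM=34
i=12 t=25 v=2: DROP (t<34-2); WM=34
i=13 t=47 v=1: → [40,48); WM=45; [32,40) fires=2

[0,8)=2 [16,24)=3 [24,32)=2 [32,40)=2 [40,48)=1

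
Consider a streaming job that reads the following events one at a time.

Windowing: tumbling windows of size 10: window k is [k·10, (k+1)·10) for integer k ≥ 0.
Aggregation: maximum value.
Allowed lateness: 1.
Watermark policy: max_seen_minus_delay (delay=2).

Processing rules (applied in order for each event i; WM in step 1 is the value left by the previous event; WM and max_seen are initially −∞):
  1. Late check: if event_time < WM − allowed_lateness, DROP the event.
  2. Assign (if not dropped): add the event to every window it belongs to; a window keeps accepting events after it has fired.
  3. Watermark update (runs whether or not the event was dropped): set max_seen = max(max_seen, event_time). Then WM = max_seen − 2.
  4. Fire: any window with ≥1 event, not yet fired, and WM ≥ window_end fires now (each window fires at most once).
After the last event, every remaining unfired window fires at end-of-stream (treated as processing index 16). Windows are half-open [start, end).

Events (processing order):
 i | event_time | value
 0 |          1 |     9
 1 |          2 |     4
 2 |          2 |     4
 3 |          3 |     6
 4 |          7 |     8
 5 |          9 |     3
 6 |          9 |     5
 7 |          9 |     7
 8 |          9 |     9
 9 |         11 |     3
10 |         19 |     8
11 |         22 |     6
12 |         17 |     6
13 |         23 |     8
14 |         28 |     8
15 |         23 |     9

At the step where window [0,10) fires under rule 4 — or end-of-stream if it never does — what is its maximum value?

i=0 t=1 v=9: → [0,10); WM=-1
i=1 t=2 v=4: → [0,10); WM=0
i=2 t=2 v=4: → [0,10); WM=0
i=3 t=3 v=6: → [0,10); WM=1
i=4 t=7 v=8: → [0,10); WM=5
i=5 t=9 v=3: → [0,10); WM=7
i=6 t=9 v=5: → [0,10); WM=7
i=7 t=9 v=7: → [0,10); WM=7
i=8 t=9 v=9: → [0,10); WM=7
i=9 t=11 v=3: → [10,20); WM=9
i=10 t=19 v=8: → [10,20); WM=17; [0,10) fires=9
i=11 t=22 v=6: → [20,30); WM=20; [10,20) fires=8
i=12 t=17 v=6: DROP (t<20-1); WM=20
i=13 t=23 v=8: → [20,30); WM=21
i=14 t=28 v=8: → [20,30); WM=26
i=15 t=23 v=9: DROP (t<26-1); WM=26

9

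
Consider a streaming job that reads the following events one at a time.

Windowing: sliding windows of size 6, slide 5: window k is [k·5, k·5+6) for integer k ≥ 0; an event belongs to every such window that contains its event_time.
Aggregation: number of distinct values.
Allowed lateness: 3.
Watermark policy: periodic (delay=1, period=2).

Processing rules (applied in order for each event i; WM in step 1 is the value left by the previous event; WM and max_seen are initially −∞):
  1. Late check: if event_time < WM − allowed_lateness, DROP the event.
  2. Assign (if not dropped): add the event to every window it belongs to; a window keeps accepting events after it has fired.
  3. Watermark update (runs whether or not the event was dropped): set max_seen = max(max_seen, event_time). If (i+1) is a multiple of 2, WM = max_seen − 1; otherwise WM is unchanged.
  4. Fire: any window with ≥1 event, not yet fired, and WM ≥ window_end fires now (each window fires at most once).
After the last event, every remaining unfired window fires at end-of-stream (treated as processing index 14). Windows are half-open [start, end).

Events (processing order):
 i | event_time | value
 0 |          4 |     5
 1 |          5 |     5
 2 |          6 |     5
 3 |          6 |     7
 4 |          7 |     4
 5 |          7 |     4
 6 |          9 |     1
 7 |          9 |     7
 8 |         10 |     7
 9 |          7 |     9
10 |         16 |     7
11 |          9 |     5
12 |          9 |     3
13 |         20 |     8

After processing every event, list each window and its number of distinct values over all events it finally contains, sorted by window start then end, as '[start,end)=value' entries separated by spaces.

[0,6)=1 [5,11)=5 [10,16)=1 [15,21)=2 [20,26)=1

i=0 t=4 v=5: → [0,6); WM=−∞
i=1 t=5 v=5: → [5,11),[0,6); WM=4
i=2 t=6 v=5: → [5,11); WM=4
i=3 t=6 v=7: → [5,11); WM=5
i=4 t=7 v=4: → [5,11); WM=5
i=5 t=7 v=4: → [5,11); WM=6; [0,6) fires=1
i=6 t=9 v=1: → [5,11); WM=6
i=7 t=9 v=7: → [5,11); WM=8
i=8 t=10 v=7: → [10,16),[5,11); WM=8
i=9 t=7 v=9: → [5,11); WM=9
i=10 t=16 v=7: → [15,21); WM=9
i=11 t=9 v=5: → [5,11); WM=15; [5,11) fires=5
i=12 t=9 v=3: DROP (t<15-3); WM=15
i=13 t=20 v=8: → [20,26),[15,21); WM=19; [10,16) fires=1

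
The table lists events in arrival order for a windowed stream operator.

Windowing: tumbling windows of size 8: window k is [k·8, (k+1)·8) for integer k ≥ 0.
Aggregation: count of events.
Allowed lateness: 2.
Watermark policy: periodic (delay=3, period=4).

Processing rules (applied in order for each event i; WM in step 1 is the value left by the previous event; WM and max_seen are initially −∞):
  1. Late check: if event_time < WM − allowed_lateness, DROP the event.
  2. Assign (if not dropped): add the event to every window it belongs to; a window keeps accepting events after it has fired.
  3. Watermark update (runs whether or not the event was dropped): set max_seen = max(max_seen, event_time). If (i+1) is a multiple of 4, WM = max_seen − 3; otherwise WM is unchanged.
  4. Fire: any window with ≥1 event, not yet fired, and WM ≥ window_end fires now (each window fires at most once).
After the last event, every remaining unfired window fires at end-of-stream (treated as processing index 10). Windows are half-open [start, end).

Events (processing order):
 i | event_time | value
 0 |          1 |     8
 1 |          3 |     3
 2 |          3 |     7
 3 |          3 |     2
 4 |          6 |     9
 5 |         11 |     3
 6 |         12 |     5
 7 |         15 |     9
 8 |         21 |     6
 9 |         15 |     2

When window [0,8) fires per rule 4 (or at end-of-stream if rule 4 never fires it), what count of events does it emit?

i=0 t=1 v=8: → [0,8); WM=−∞
i=1 t=3 v=3: → [0,8); WM=−∞
i=2 t=3 v=7: → [0,8); WM=−∞
i=3 t=3 v=2: → [0,8); WM=0
i=4 t=6 v=9: → [0,8); WM=0
i=5 t=11 v=3: → [8,16); WM=0
i=6 t=12 v=5: → [8,16); WM=0
i=7 t=15 v=9: → [8,16); WM=12; [0,8) fires=5
i=8 t=21 v=6: → [16,24); WM=12
i=9 t=15 v=2: → [8,16); WM=12

5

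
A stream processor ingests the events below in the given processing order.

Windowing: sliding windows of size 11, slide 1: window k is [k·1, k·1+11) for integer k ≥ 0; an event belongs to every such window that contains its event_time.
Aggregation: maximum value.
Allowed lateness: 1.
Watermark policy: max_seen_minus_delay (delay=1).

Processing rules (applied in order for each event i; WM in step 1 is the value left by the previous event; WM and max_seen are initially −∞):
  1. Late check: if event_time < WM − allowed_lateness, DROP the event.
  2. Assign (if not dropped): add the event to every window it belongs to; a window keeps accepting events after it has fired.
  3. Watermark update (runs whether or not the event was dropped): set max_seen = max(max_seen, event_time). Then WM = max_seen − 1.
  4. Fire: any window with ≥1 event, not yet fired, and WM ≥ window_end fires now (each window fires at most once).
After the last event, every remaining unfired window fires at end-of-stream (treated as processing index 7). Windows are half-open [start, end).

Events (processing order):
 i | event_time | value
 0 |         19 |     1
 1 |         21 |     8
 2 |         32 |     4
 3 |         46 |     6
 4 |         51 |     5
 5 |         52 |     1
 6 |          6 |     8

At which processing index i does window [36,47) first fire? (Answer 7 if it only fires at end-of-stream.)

4

i=0 t=19 v=1: → [19,30),[18,29),[17,28),[16,27),[15,26),[14,25),[13,24),[12,23),[11,22),[10,21),[9,20); WM=18
i=1 t=21 v=8: → [21,32),[20,31),[19,30),[18,29),[17,28),[16,27),[15,26),[14,25),[13,24),[12,23),[11,22); WM=20; [9,20) fires=1
i=2 t=32 v=4: → [32,43),[31,42),[30,41),[29,40),[28,39),[27,38),[26,37),[25,36),[24,35),[23,34),[22,33); WM=31; [10,21) fires=1 [11,22) fires=8 [12,23) fires=8 [13,24) fires=8 [14,25) fires=8 [15,26) fires=8 [16,27) fires=8 [17,28) fires=8 [18,29) fires=8 [19,30) fires=8 [20,31) fires=8
i=3 t=46 v=6: → [46,57),[45,56),[44,55),[43,54),[42,53),[41,52),[40,51),[39,50),[38,49),[37,48),[36,47); WM=45; [21,32) fires=8 [22,33) fires=4 [23,34) fires=4 [24,35) fires=4 [25,36) fires=4 [26,37) fires=4 [27,38) fires=4 [28,39) fires=4 [29,40) fires=4 [30,41) fires=4 [31,42) fires=4 [32,43) fires=4
i=4 t=51 v=5: → [51,62),[50,61),[49,60),[48,59),[47,58),[46,57),[45,56),[44,55),[43,54),[42,53),[41,52); WM=50; [36,47) fires=6 [37,48) fires=6 [38,49) fires=6 [39,50) fires=6
i=5 t=52 v=1: → [52,63),[51,62),[50,61),[49,60),[48,59),[47,58),[46,57),[45,56),[44,55),[43,54),[42,53); WM=51; [40,51) fires=6
i=6 t=6 v=8: DROP (t<51-1); WM=51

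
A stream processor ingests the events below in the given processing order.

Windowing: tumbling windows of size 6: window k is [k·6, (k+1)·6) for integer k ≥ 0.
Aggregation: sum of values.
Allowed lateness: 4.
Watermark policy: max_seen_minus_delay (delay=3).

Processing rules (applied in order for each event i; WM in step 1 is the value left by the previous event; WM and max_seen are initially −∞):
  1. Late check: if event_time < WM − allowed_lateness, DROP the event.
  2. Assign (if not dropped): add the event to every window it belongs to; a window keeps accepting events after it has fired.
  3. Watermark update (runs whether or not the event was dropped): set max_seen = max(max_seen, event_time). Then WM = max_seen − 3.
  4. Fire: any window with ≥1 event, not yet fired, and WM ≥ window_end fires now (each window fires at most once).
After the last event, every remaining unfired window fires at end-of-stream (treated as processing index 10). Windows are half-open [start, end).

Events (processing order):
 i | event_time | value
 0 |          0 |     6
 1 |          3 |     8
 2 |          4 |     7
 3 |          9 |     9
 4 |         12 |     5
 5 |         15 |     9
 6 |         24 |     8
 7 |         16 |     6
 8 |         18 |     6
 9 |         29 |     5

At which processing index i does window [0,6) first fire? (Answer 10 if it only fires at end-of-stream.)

3

i=0 t=0 v=6: → [0,6); WM=-3
i=1 t=3 v=8: → [0,6); WM=0
i=2 t=4 v=7: → [0,6); WM=1
i=3 t=9 v=9: → [6,12); WM=6; [0,6) fires=21
i=4 t=12 v=5: → [12,18); WM=9
i=5 t=15 v=9: → [12,18); WM=12; [6,12) fires=9
i=6 t=24 v=8: → [24,30); WM=21; [12,18) fires=14
i=7 t=16 v=6: DROP (t<21-4); WM=21
i=8 t=18 v=6: → [18,24); WM=21
i=9 t=29 v=5: → [24,30); WM=26; [18,24) fires=6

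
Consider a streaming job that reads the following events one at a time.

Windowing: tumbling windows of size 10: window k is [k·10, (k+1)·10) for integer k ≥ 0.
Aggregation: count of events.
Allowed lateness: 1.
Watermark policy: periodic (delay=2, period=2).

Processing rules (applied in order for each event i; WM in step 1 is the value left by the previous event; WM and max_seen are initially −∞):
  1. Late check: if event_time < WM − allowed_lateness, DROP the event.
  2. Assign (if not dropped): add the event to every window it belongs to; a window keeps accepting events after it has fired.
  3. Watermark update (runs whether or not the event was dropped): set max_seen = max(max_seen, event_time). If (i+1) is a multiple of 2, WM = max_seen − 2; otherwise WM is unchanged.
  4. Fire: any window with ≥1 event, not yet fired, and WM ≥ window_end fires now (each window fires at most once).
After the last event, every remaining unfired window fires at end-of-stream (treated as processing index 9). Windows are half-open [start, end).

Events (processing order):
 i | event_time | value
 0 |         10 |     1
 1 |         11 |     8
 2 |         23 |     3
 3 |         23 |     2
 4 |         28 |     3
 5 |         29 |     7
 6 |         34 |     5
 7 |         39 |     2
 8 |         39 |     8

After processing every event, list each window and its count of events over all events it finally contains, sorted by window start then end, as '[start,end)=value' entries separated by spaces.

[10,20)=2 [20,30)=4 [30,40)=3

i=0 t=10 v=1: → [10,20); WM=−∞
i=1 t=11 v=8: → [10,20); WM=9
i=2 t=23 v=3: → [20,30); WM=9
i=3 t=23 v=2: → [20,30); WM=21; [10,20) fires=2
i=4 t=28 v=3: → [20,30); WM=21
i=5 t=29 v=7: → [20,30); WM=27
i=6 t=34 v=5: → [30,40); WM=27
i=7 t=39 v=2: → [30,40); WM=37; [20,30) fires=4
i=8 t=39 v=8: → [30,40); WM=37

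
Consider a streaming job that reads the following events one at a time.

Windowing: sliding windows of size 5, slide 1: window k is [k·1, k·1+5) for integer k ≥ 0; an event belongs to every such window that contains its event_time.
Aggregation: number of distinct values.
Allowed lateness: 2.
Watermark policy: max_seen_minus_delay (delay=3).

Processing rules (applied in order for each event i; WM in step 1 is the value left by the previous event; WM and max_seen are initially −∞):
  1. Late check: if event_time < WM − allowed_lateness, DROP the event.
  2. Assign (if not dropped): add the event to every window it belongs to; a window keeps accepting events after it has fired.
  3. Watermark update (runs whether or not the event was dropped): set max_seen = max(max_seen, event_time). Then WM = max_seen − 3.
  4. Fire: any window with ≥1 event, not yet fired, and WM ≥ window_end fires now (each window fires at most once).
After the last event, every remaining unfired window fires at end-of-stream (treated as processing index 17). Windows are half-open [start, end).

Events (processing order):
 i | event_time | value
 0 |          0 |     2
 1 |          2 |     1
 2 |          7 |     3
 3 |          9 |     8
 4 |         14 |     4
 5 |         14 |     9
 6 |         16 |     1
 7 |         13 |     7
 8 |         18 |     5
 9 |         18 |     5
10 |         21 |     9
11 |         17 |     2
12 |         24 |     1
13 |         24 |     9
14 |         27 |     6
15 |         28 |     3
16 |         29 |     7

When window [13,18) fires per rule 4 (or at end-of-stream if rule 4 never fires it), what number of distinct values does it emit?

i=0 t=0 v=2: → [0,5); WM=-3
i=1 t=2 v=1: → [2,7),[1,6),[0,5); WM=-1
i=2 t=7 v=3: → [7,12),[6,11),[5,10),[4,9),[3,8); WM=4
i=3 t=9 v=8: → [9,14),[8,13),[7,12),[6,11),[5,10); WM=6; [0,5) fires=2 [1,6) fires=1
i=4 t=14 v=4: → [14,19),[13,18),[12,17),[11,16),[10,15); WM=11; [2,7) fires=1 [3,8) fires=1 [4,9) fires=1 [5,10) fires=2 [6,11) fires=2
i=5 t=14 v=9: → [14,19),[13,18),[12,17),[11,16),[10,15); WM=11
i=6 t=16 v=1: → [16,21),[15,20),[14,19),[13,18),[12,17); WM=13; [7,12) fires=2 [8,13) fires=1
i=7 t=13 v=7: → [13,18),[12,17),[11,16),[10,15),[9,14); WM=13
i=8 t=18 v=5: → [18,23),[17,22),[16,21),[15,20),[14,19); WM=15; [9,14) fires=2 [10,15) fires=3
i=9 t=18 v=5: → [18,23),[17,22),[16,21),[15,20),[14,19); WM=15
i=10 t=21 v=9: → [21,26),[20,25),[19,24),[18,23),[17,22); WM=18; [11,16) fires=3 [12,17) fires=4 [13,18) fires=4
i=11 t=17 v=2: → [17,22),[16,21),[15,20),[14,19),[13,18); WM=18
i=12 t=24 v=1: → [24,29),[23,28),[22,27),[21,26),[20,25); WM=21; [14,19) fires=5 [15,20) fires=3 [16,21) fires=3
i=13 t=24 v=9: → [24,29),[23,28),[22,27),[21,26),[20,25); WM=21
i=14 t=27 v=6: → [27,32),[26,31),[25,30),[24,29),[23,28); WM=24; [17,22) fires=3 [18,23) fires=2 [19,24) fires=1
i=15 t=28 v=3: → [28,33),[27,32),[26,31),[25,30),[24,29); WM=25; [20,25) fires=2
i=16 t=29 v=7: → [29,34),[28,33),[27,32),[26,31),[25,30); WM=26; [21,26) fires=2

4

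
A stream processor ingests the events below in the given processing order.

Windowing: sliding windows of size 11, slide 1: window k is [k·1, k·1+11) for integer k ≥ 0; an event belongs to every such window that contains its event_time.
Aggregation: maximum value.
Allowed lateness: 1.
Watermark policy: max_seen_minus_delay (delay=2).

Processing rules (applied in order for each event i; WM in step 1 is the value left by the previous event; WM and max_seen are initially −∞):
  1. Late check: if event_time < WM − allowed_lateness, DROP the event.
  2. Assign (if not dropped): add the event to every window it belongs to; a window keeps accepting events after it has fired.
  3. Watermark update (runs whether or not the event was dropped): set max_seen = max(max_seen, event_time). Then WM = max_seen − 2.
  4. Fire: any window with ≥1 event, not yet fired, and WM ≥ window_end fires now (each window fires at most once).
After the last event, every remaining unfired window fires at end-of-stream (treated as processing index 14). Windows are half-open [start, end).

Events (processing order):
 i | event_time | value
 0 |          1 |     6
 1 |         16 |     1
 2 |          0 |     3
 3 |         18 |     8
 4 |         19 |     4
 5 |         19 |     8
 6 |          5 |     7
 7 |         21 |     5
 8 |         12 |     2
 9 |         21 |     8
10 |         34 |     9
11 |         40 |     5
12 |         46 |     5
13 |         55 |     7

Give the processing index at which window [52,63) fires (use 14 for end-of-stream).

14

i=0 t=1 v=6: → [1,12),[0,11); WM=-1
i=1 t=16 v=1: → [16,27),[15,26),[14,25),[13,24),[12,23),[11,22),[10,21),[9,20),[8,19),[7,18),[6,17); WM=14; [0,11) fires=6 [1,12) fires=6
i=2 t=0 v=3: DROP (t<14-1); WM=14
i=3 t=18 v=8: → [18,29),[17,28),[16,27),[15,26),[14,25),[13,24),[12,23),[11,22),[10,21),[9,20),[8,19); WM=16
i=4 t=19 v=4: → [19,30),[18,29),[17,28),[16,27),[15,26),[14,25),[13,24),[12,23),[11,22),[10,21),[9,20); WM=17; [6,17) fires=1
i=5 t=19 v=8: → [19,30),[18,29),[17,28),[16,27),[15,26),[14,25),[13,24),[12,23),[11,22),[10,21),[9,20); WM=17
i=6 t=5 v=7: DROP (t<17-1); WM=17
i=7 t=21 v=5: → [21,32),[20,31),[19,30),[18,29),[17,28),[16,27),[15,26),[14,25),[13,24),[12,23),[11,22); WM=19; [7,18) fires=1 [8,19) fires=8
i=8 t=12 v=2: DROP (t<19-1); WM=19
i=9 t=21 v=8: → [21,32),[20,31),[19,30),[18,29),[17,28),[16,27),[15,26),[14,25),[13,24),[12,23),[11,22); WM=19
i=10 t=34 v=9: → [34,45),[33,44),[32,43),[31,42),[30,41),[29,40),[28,39),[27,38),[26,37),[25,36),[24,35); WM=32; [9,20) fires=8 [10,21) fires=8 [11,22) fires=8 [12,23) fires=8 [13,24) fires=8 [14,25) fires=8 [15,26) fires=8 [16,27) fires=8 [17,28) fires=8 [18,29) fires=8 [19,30) fires=8 [20,31) fires=8 [21,32) fires=8
i=11 t=40 v=5: → [40,51),[39,50),[38,49),[37,48),[36,47),[35,46),[34,45),[33,44),[32,43),[31,42),[30,41); WM=38; [24,35) fires=9 [25,36) fires=9 [26,37) fires=9 [27,38) fires=9
i=12 t=46 v=5: → [46,57),[45,56),[44,55),[43,54),[42,53),[41,52),[40,51),[39,50),[38,49),[37,48),[36,47); WM=44; [28,39) fires=9 [29,40) fires=9 [30,41) fires=9 [31,42) fires=9 [32,43) fires=9 [33,44) fires=9
i=13 t=55 v=7: → [55,66),[54,65),[53,64),[52,63),[51,62),[50,61),[49,60),[48,59),[47,58),[46,57),[45,56); WM=53; [34,45) fires=9 [35,46) fires=5 [36,47) fires=5 [37,48) fires=5 [38,49) fires=5 [39,50) fires=5 [40,51) fires=5 [41,52) fires=5 [42,53) fires=5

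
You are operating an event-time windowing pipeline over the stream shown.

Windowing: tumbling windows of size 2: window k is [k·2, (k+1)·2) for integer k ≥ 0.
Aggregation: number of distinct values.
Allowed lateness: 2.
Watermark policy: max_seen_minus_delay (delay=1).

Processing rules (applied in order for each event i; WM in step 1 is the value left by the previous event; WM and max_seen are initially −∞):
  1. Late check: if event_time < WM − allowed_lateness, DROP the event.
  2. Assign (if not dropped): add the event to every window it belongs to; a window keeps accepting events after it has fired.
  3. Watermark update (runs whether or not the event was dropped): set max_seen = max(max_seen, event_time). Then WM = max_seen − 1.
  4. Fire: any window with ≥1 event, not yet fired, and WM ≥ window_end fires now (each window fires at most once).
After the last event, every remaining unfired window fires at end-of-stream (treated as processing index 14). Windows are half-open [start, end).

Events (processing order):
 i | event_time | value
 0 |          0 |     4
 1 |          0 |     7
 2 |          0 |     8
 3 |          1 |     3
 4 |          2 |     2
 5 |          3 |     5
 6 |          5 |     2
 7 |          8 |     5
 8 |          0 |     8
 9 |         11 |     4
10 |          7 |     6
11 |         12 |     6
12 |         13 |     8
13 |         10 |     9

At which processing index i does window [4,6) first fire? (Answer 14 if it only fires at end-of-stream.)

7

i=0 t=0 v=4: → [0,2); WM=-1
i=1 t=0 v=7: → [0,2); WM=-1
i=2 t=0 v=8: → [0,2); WM=-1
i=3 t=1 v=3: → [0,2); WM=0
i=4 t=2 v=2: → [2,4); WM=1
i=5 t=3 v=5: → [2,4); WM=2; [0,2) fires=4
i=6 t=5 v=2: → [4,6); WM=4; [2,4) fires=2
i=7 t=8 v=5: → [8,10); WM=7; [4,6) fires=1
i=8 t=0 v=8: DROP (t<7-2); WM=7
i=9 t=11 v=4: → [10,12); WM=10; [8,10) fires=1
i=10 t=7 v=6: DROP (t<10-2); WM=10
i=11 t=12 v=6: → [12,14); WM=11
i=12 t=13 v=8: → [12,14); WM=12; [10,12) fires=1
i=13 t=10 v=9: → [10,12); WM=12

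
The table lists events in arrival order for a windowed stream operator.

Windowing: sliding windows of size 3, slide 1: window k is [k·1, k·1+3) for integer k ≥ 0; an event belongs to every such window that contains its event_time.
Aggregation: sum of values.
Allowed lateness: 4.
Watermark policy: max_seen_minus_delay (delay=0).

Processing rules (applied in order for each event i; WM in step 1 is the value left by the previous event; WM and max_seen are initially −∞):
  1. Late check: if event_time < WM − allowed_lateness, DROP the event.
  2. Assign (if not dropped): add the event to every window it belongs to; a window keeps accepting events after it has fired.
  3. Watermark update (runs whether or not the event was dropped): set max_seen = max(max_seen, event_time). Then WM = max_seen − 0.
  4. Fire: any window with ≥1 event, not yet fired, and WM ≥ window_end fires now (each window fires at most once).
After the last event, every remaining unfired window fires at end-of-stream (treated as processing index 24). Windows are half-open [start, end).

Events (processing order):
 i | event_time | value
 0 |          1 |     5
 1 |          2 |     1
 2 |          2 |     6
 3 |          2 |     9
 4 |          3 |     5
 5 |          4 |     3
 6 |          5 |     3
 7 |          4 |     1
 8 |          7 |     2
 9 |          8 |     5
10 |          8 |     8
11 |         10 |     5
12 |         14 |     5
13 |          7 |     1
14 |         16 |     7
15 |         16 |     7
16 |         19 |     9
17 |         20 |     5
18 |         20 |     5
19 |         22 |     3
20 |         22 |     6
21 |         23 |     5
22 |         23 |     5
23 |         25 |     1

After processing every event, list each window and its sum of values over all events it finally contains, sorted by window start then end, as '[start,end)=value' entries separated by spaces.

i=0 t=1 v=5: → [1,4),[0,3); WM=1
i=1 t=2 v=1: → [2,5),[1,4),[0,3); WM=2
i=2 t=2 v=6: → [2,5),[1,4),[0,3); WM=2
i=3 t=2 v=9: → [2,5),[1,4),[0,3); WM=2
i=4 t=3 v=5: → [3,6),[2,5),[1,4); WM=3; [0,3) fires=21
i=5 t=4 v=3: → [4,7),[3,6),[2,5); WM=4; [1,4) fires=26
i=6 t=5 v=3: → [5,8),[4,7),[3,6); WM=5; [2,5) fires=24
i=7 t=4 v=1: → [4,7),[3,6),[2,5); WM=5
i=8 t=7 v=2: → [7,10),[6,9),[5,8); WM=7; [3,6) fires=12 [4,7) fires=7
i=9 t=8 v=5: → [8,11),[7,10),[6,9); WM=8; [5,8) fires=5
i=10 t=8 v=8: → [8,11),[7,10),[6,9); WM=8
i=11 t=10 v=5: → [10,13),[9,12),[8,11); WM=10; [6,9) fires=15 [7,10) fires=15
i=12 t=14 v=5: → [14,17),[13,16),[12,15); WM=14; [8,11) fires=18 [9,12) fires=5 [10,13) fires=5
i=13 t=7 v=1: DROP (t<14-4); WM=14
i=14 t=16 v=7: → [16,19),[15,18),[14,17); WM=16; [12,15) fires=5 [13,16) fires=5
i=15 t=16 v=7: → [16,19),[15,18),[14,17); WM=16
i=16 t=19 v=9: → [19,22),[18,21),[17,20); WM=19; [14,17) fires=19 [15,18) fires=14 [16,19) fires=14
i=17 t=20 v=5: → [20,23),[19,22),[18,21); WM=20; [17,20) fires=9
i=18 t=20 v=5: → [20,23),[19,22),[18,21); WM=20
i=19 t=22 v=3: → [22,25),[21,24),[20,23); WM=22; [18,21) fires=19 [19,22) fires=19
i=20 t=22 v=6: → [22,25),[21,24),[20,23); WM=22
i=21 t=23 v=5: → [23,26),[22,25),[21,24); WM=23; [20,23) fires=19
i=22 t=23 v=5: → [23,26),[22,25),[21,24); WM=23
i=23 t=25 v=1: → [25,28),[24,27),[23,26); WM=25; [21,24) fires=19 [22,25) fires=19

[0,3)=21 [1,4)=26 [2,5)=25 [3,6)=12 [4,7)=7 [5,8)=5 [6,9)=15 [7,10)=15 [8,11)=18 [9,12)=5 [10,13)=5 [12,15)=5 [13,16)=5 [14,17)=19 [15,18)=14 [16,19)=14 [17,20)=9 [18,21)=19 [19,22)=19 [20,23)=19 [21,24)=19 [22,25)=19 [23,26)=11 [24,27)=1 [25,28)=1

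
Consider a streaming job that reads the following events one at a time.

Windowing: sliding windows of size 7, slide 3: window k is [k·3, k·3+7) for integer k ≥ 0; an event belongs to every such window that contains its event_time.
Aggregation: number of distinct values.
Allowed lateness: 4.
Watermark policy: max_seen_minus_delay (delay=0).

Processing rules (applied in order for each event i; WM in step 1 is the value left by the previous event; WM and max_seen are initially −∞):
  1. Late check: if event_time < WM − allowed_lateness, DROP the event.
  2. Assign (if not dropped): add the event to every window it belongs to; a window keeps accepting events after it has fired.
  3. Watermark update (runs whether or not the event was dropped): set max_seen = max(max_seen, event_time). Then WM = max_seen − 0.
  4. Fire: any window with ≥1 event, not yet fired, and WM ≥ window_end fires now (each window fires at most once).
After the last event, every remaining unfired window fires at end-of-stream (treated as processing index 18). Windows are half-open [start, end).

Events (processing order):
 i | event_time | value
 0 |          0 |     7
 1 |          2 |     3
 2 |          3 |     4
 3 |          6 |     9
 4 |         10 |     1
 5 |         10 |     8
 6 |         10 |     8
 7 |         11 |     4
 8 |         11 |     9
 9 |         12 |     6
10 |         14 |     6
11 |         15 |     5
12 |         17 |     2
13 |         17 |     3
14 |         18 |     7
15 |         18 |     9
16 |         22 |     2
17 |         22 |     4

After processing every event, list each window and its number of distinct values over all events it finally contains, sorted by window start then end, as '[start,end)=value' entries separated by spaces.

i=0 t=0 v=7: → [0,7); WM=0
i=1 t=2 v=3: → [0,7); WM=2
i=2 t=3 v=4: → [3,10),[0,7); WM=3
i=3 t=6 v=9: → [6,13),[3,10),[0,7); WM=6
i=4 t=10 v=1: → [9,16),[6,13); WM=10; [0,7) fires=4 [3,10) fires=2
i=5 t=10 v=8: → [9,16),[6,13); WM=10
i=6 t=10 v=8: → [9,16),[6,13); WM=10
i=7 t=11 v=4: → [9,16),[6,13); WM=11
i=8 t=11 v=9: → [9,16),[6,13); WM=11
i=9 t=12 v=6: → [12,19),[9,16),[6,13); WM=12
i=10 t=14 v=6: → [12,19),[9,16); WM=14; [6,13) fires=5
i=11 t=15 v=5: → [15,22),[12,19),[9,16); WM=15
i=12 t=17 v=2: → [15,22),[12,19); WM=17; [9,16) fires=6
i=13 t=17 v=3: → [15,22),[12,19); WM=17
i=14 t=18 v=7: → [18,25),[15,22),[12,19); WM=18
i=15 t=18 v=9: → [18,25),[15,22),[12,19); WM=18
i=16 t=22 v=2: → [21,28),[18,25); WM=22; [12,19) fires=6 [15,22) fires=5
i=17 t=22 v=4: → [21,28),[18,25); WM=22

[0,7)=4 [3,10)=2 [6,13)=5 [9,16)=6 [12,19)=6 [15,22)=5 [18,25)=4 [21,28)=2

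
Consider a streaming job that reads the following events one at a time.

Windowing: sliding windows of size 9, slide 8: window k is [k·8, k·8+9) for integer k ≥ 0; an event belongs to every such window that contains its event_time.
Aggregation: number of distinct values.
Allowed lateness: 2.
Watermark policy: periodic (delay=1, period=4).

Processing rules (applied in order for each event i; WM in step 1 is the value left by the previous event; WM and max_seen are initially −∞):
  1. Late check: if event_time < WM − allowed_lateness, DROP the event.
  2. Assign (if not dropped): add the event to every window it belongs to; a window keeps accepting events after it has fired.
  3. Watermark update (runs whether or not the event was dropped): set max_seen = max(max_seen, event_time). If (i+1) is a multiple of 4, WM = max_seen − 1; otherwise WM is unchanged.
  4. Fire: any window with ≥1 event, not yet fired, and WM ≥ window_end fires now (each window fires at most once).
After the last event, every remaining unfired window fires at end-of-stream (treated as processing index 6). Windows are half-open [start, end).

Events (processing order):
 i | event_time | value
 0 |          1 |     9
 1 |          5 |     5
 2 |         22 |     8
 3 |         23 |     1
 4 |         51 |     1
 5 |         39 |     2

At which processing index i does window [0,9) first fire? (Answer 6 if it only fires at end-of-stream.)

3

i=0 t=1 v=9: → [0,9); WM=−∞
i=1 t=5 v=5: → [0,9); WM=−∞
i=2 t=22 v=8: → [16,25); WM=−∞
i=3 t=23 v=1: → [16,25); WM=22; [0,9) fires=2
i=4 t=51 v=1: → [48,57); WM=22
i=5 t=39 v=2: → [32,41); WM=22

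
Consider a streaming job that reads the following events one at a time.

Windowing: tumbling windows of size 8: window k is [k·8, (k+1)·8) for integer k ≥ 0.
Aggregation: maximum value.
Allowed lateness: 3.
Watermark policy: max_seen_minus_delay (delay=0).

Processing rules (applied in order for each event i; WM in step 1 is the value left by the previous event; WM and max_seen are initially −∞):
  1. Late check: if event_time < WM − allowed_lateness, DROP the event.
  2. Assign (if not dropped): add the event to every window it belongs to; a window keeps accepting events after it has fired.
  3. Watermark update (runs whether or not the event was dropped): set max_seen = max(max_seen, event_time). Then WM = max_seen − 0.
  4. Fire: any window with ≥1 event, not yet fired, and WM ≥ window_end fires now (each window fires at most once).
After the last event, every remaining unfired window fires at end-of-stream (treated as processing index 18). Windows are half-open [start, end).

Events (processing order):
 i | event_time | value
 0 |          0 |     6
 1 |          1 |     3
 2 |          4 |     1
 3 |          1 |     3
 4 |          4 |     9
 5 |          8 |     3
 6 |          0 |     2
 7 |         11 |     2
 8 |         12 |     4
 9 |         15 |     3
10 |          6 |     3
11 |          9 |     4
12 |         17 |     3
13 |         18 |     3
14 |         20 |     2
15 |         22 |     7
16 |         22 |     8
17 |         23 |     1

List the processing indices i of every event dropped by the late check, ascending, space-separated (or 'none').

i=0 t=0 v=6: → [0,8); WM=0
i=1 t=1 v=3: → [0,8); WM=1
i=2 t=4 v=1: → [0,8); WM=4
i=3 t=1 v=3: → [0,8); WM=4
i=4 t=4 v=9: → [0,8); WM=4
i=5 t=8 v=3: → [8,16); WM=8; [0,8) fires=9
i=6 t=0 v=2: DROP (t<8-3); WM=8
i=7 t=11 v=2: → [8,16); WM=11
i=8 t=12 v=4: → [8,16); WM=12
i=9 t=15 v=3: → [8,16); WM=15
i=10 t=6 v=3: DROP (t<15-3); WM=15
i=11 t=9 v=4: DROP (t<15-3); WM=15
i=12 t=17 v=3: → [16,24); WM=17; [8,16) fires=4
i=13 t=18 v=3: → [16,24); WM=18
i=14 t=20 v=2: → [16,24); WM=20
i=15 t=22 v=7: → [16,24); WM=22
i=16 t=22 v=8: → [16,24); WM=22
i=17 t=23 v=1: → [16,24); WM=23

6 10 11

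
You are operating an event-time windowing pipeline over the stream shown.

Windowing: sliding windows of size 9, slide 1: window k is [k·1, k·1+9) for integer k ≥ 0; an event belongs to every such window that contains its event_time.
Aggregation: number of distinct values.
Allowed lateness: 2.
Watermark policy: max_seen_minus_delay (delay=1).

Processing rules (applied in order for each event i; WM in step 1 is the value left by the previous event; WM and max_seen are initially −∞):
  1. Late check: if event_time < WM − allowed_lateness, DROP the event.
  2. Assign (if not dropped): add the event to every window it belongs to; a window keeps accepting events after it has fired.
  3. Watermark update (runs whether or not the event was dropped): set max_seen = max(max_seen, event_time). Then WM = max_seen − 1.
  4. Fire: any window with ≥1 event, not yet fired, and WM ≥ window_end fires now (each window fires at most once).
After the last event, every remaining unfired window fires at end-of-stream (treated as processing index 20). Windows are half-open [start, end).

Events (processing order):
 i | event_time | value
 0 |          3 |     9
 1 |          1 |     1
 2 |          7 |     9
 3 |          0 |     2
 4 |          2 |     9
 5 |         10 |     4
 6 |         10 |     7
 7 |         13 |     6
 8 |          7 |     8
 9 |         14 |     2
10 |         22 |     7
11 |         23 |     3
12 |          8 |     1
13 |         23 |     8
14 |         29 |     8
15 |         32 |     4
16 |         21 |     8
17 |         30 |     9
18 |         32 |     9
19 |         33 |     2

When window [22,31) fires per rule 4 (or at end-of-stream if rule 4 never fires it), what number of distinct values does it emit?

3

i=0 t=3 v=9: → [3,12),[2,11),[1,10),[0,9); WM=2
i=1 t=1 v=1: → [1,10),[0,9); WM=2
i=2 t=7 v=9: → [7,16),[6,15),[5,14),[4,13),[3,12),[2,11),[1,10),[0,9); WM=6
i=3 t=0 v=2: DROP (t<6-2); WM=6
i=4 t=2 v=9: DROP (t<6-2); WM=6
i=5 t=10 v=4: → [10,19),[9,18),[8,17),[7,16),[6,15),[5,14),[4,13),[3,12),[2,11); WM=9; [0,9) fires=2
i=6 t=10 v=7: → [10,19),[9,18),[8,17),[7,16),[6,15),[5,14),[4,13),[3,12),[2,11); WM=9
i=7 t=13 v=6: → [13,22),[12,21),[11,20),[10,19),[9,18),[8,17),[7,16),[6,15),[5,14); WM=12; [1,10) fires=2 [2,11) fires=3 [3,12) fires=3
i=8 t=7 v=8: DROP (t<12-2); WM=12
i=9 t=14 v=2: → [14,23),[13,22),[12,21),[11,20),[10,19),[9,18),[8,17),[7,16),[6,15); WM=13; [4,13) fires=3
i=10 t=22 v=7: → [22,31),[21,30),[20,29),[19,28),[18,27),[17,26),[16,25),[15,24),[14,23); WM=21; [5,14) fires=4 [6,15) fires=5 [7,16) fires=5 [8,17) fires=4 [9,18) fires=4 [10,19) fires=4 [11,20) fires=2 [12,21) fires=2
i=11 t=23 v=3: → [23,32),[22,31),[21,30),[20,29),[19,28),[18,27),[17,26),[16,25),[15,24); WM=22; [13,22) fires=2
i=12 t=8 v=1: DROP (t<22-2); WM=22
i=13 t=23 v=8: → [23,32),[22,31),[21,30),[20,29),[19,28),[18,27),[17,26),[16,25),[15,24); WM=22
i=14 t=29 v=8: → [29,38),[28,37),[27,36),[26,35),[25,34),[24,33),[23,32),[22,31),[21,30); WM=28; [14,23) fires=2 [15,24) fires=3 [16,25) fires=3 [17,26) fires=3 [18,27) fires=3 [19,28) fires=3
i=15 t=32 v=4: → [32,41),[31,40),[30,39),[29,38),[28,37),[27,36),[26,35),[25,34),[24,33); WM=31; [20,29) fires=3 [21,30) fires=3 [22,31) fires=3
i=16 t=21 v=8: DROP (t<31-2); WM=31
i=17 t=30 v=9: → [30,39),[29,38),[28,37),[27,36),[26,35),[25,34),[24,33),[23,32),[22,31); WM=31
i=18 t=32 v=9: → [32,41),[31,40),[30,39),[29,38),[28,37),[27,36),[26,35),[25,34),[24,33); WM=31
i=19 t=33 v=2: → [33,42),[32,41),[31,40),[30,39),[29,38),[28,37),[27,36),[26,35),[25,34); WM=32; [23,32) fires=3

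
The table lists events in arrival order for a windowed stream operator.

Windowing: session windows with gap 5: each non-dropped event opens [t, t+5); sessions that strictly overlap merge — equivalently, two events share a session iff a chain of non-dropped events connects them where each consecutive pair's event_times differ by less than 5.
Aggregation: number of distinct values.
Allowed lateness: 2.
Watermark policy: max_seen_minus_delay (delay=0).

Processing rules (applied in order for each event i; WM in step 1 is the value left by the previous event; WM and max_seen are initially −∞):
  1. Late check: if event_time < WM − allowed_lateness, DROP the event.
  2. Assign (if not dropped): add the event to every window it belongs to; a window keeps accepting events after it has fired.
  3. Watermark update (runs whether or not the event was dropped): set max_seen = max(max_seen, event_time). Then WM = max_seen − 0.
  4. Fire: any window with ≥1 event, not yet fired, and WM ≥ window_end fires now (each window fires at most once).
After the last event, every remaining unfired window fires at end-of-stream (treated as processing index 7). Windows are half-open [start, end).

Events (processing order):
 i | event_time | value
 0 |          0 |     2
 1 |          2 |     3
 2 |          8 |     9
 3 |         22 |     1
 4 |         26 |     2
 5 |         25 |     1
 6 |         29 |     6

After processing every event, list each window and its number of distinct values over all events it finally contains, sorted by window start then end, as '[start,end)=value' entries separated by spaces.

i=0 t=0 v=2: → [0,5); WM=0
i=1 t=2 v=3: → [0,7); WM=2
i=2 t=8 v=9: → [8,13); WM=8
i=3 t=22 v=1: → [22,27); WM=22
i=4 t=26 v=2: → [22,31); WM=26
i=5 t=25 v=1: → [22,31); WM=26
i=6 t=29 v=6: → [22,34); WM=29

[0,7)=2 [8,13)=1 [22,34)=3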